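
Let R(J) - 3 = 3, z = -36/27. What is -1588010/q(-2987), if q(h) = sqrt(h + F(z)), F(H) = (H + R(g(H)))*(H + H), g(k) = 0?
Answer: 952806*I*sqrt(26995)/5399 ≈ 28996.0*I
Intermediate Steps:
z = -4/3 (z = -36*1/27 = -4/3 ≈ -1.3333)
R(J) = 6 (R(J) = 3 + 3 = 6)
F(H) = 2*H*(6 + H) (F(H) = (H + 6)*(H + H) = (6 + H)*(2*H) = 2*H*(6 + H))
q(h) = sqrt(-112/9 + h) (q(h) = sqrt(h + 2*(-4/3)*(6 - 4/3)) = sqrt(h + 2*(-4/3)*(14/3)) = sqrt(h - 112/9) = sqrt(-112/9 + h))
-1588010/q(-2987) = -1588010*3/sqrt(-112 + 9*(-2987)) = -1588010*3/sqrt(-112 - 26883) = -1588010*(-3*I*sqrt(26995)/26995) = -(-952806)*I*sqrt(26995)/5399 = 952806*I*sqrt(26995)/5399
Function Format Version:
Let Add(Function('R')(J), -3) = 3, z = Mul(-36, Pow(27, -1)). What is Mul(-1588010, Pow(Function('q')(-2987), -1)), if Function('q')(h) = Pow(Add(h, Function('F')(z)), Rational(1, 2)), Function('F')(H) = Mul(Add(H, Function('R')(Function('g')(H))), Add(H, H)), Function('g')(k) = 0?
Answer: Mul(Rational(952806, 5399), I, Pow(26995, Rational(1, 2))) ≈ Mul(28996., I)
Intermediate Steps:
z = Rational(-4, 3) (z = Mul(-36, Rational(1, 27)) = Rational(-4, 3) ≈ -1.3333)
Function('R')(J) = 6 (Function('R')(J) = Add(3, 3) = 6)
Function('F')(H) = Mul(2, H, Add(6, H)) (Function('F')(H) = Mul(Add(H, 6), Add(H, H)) = Mul(Add(6, H), Mul(2, H)) = Mul(2, H, Add(6, H)))
Function('q')(h) = Pow(Add(Rational(-112, 9), h), Rational(1, 2)) (Function('q')(h) = Pow(Add(h, Mul(2, Rational(-4, 3), Add(6, Rational(-4, 3)))), Rational(1, 2)) = Pow(Add(h, Mul(2, Rational(-4, 3), Rational(14, 3))), Rational(1, 2)) = Pow(Add(h, Rational(-112, 9)), Rational(1, 2)) = Pow(Add(Rational(-112, 9), h), Rational(1, 2)))
Mul(-1588010, Pow(Function('q')(-2987), -1)) = Mul(-1588010, Pow(Mul(Rational(1, 3), Pow(Add(-112, Mul(9, -2987)), Rational(1, 2))), -1)) = Mul(-1588010, Pow(Mul(Rational(1, 3), Pow(Add(-112, -26883), Rational(1, 2))), -1)) = Mul(-1588010, Pow(Mul(Rational(1, 3), Pow(-26995, Rational(1, 2))), -1)) = Mul(-1588010, Pow(Mul(Rational(1, 3), Mul(I, Pow(26995, Rational(1, 2)))), -1)) = Mul(-1588010, Pow(Mul(Rational(1, 3), I, Pow(26995, Rational(1, 2))), -1)) = Mul(-1588010, Mul(Rational(-3, 26995), I, Pow(26995, Rational(1, 2)))) = Mul(Rational(952806, 5399), I, Pow(26995, Rational(1, 2)))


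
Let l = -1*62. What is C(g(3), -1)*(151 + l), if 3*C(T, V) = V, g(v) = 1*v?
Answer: -89/3 ≈ -29.667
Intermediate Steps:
g(v) = v
C(T, V) = V/3
l = -62
C(g(3), -1)*(151 + l) = ((⅓)*(-1))*(151 - 62) = -⅓*89 = -89/3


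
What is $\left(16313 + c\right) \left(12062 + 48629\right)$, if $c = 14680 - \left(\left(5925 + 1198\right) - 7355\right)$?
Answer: $1895076475$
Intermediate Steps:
$c = 14912$ ($c = 14680 - \left(7123 - 7355\right) = 14680 - -232 = 14680 + 232 = 14912$)
$\left(16313 + c\right) \left(12062 + 48629\right) = \left(16313 + 14912\right) \left(12062 + 48629\right) = 31225 \cdot 60691 = 1895076475$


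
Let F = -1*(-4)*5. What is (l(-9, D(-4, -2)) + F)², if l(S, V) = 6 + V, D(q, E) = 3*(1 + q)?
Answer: 289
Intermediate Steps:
D(q, E) = 3 + 3*q
F = 20 (F = 4*5 = 20)
(l(-9, D(-4, -2)) + F)² = ((6 + (3 + 3*(-4))) + 20)² = ((6 + (3 - 12)) + 20)² = ((6 - 9) + 20)² = (-3 + 20)² = 17² = 289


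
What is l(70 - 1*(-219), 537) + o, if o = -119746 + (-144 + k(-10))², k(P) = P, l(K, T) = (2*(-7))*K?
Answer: -100076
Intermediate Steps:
l(K, T) = -14*K
o = -96030 (o = -119746 + (-144 - 10)² = -119746 + (-154)² = -119746 + 23716 = -96030)
l(70 - 1*(-219), 537) + o = -14*(70 - 1*(-219)) - 96030 = -14*(70 + 219) - 96030 = -14*289 - 96030 = -4046 - 96030 = -100076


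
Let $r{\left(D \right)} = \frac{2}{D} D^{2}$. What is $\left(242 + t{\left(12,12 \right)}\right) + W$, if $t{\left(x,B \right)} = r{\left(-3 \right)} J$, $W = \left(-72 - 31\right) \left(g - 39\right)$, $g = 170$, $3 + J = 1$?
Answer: $-13239$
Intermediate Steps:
$J = -2$ ($J = -3 + 1 = -2$)
$r{\left(D \right)} = 2 D$
$W = -13493$ ($W = \left(-72 - 31\right) \left(170 - 39\right) = \left(-103\right) 131 = -13493$)
$t{\left(x,B \right)} = 12$ ($t{\left(x,B \right)} = 2 \left(-3\right) \left(-2\right) = \left(-6\right) \left(-2\right) = 12$)
$\left(242 + t{\left(12,12 \right)}\right) + W = \left(242 + 12\right) - 13493 = 254 - 13493 = -13239$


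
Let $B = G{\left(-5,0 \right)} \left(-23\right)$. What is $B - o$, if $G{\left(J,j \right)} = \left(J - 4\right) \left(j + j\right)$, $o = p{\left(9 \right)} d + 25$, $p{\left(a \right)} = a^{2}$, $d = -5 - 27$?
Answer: $2567$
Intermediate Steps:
$d = -32$
$o = -2567$ ($o = 9^{2} \left(-32\right) + 25 = 81 \left(-32\right) + 25 = -2592 + 25 = -2567$)
$G{\left(J,j \right)} = 2 j \left(-4 + J\right)$ ($G{\left(J,j \right)} = \left(-4 + J\right) 2 j = 2 j \left(-4 + J\right)$)
$B = 0$ ($B = 2 \cdot 0 \left(-4 - 5\right) \left(-23\right) = 2 \cdot 0 \left(-9\right) \left(-23\right) = 0 \left(-23\right) = 0$)
$B - o = 0 - -2567 = 0 + 2567 = 2567$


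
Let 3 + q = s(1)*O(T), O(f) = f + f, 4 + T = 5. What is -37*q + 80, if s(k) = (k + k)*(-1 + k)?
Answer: 191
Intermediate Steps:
T = 1 (T = -4 + 5 = 1)
s(k) = 2*k*(-1 + k) (s(k) = (2*k)*(-1 + k) = 2*k*(-1 + k))
O(f) = 2*f
q = -3 (q = -3 + (2*1*(-1 + 1))*(2*1) = -3 + (2*1*0)*2 = -3 + 0*2 = -3 + 0 = -3)
-37*q + 80 = -37*(-3) + 80 = 111 + 80 = 191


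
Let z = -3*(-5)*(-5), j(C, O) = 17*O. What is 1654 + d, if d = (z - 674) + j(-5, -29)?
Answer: 412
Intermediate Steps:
z = -75 (z = 15*(-5) = -75)
d = -1242 (d = (-75 - 674) + 17*(-29) = -749 - 493 = -1242)
1654 + d = 1654 - 1242 = 412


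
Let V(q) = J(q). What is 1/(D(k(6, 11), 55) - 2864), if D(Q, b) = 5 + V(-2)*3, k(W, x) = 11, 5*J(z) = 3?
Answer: -5/14286 ≈ -0.00034999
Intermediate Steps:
J(z) = 3/5 (J(z) = (1/5)*3 = 3/5)
V(q) = 3/5
D(Q, b) = 34/5 (D(Q, b) = 5 + (3/5)*3 = 5 + 9/5 = 34/5)
1/(D(k(6, 11), 55) - 2864) = 1/(34/5 - 2864) = 1/(-14286/5) = -5/14286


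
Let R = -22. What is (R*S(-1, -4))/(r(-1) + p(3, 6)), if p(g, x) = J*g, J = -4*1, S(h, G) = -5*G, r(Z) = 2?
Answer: 44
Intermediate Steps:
J = -4
p(g, x) = -4*g
(R*S(-1, -4))/(r(-1) + p(3, 6)) = (-(-110)*(-4))/(2 - 4*3) = (-22*20)/(2 - 12) = -440/(-10) = -440*(-1/10) = 44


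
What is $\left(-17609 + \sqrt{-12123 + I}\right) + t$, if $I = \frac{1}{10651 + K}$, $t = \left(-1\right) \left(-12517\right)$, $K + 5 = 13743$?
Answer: $-5092 + \frac{i \sqrt{8574367534}}{841} \approx -5092.0 + 110.1 i$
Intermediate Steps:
$K = 13738$ ($K = -5 + 13743 = 13738$)
$t = 12517$
$I = \frac{1}{24389}$ ($I = \frac{1}{10651 + 13738} = \frac{1}{24389} \approx 4.1002 \cdot 10^{-5}$)
$\left(-17609 + \sqrt{-12123 + I}\right) + t = \left(-17609 + \sqrt{-12123 + \frac{1}{24389}}\right) + 12517 = \left(-17609 + \sqrt{- \frac{295667846}{24389}}\right) + 12517 = \left(-17609 + \frac{i \sqrt{8574367534}}{841}\right) + 12517 = -5092 + \frac{i \sqrt{8574367534}}{841}$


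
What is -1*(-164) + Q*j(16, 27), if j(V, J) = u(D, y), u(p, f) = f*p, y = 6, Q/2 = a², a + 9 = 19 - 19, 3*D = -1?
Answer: -160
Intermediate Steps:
D = -⅓ (D = (⅓)*(-1) = -⅓ ≈ -0.33333)
a = -9 (a = -9 + (19 - 19) = -9 + 0 = -9)
Q = 162 (Q = 2*(-9)² = 2*81 = 162)
j(V, J) = -2 (j(V, J) = 6*(-⅓) = -2)
-1*(-164) + Q*j(16, 27) = -1*(-164) + 162*(-2) = 164 - 324 = -160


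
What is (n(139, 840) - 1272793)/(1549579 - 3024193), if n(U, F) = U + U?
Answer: 1272515/1474614 ≈ 0.86295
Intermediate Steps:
n(U, F) = 2*U
(n(139, 840) - 1272793)/(1549579 - 3024193) = (2*139 - 1272793)/(1549579 - 3024193) = (278 - 1272793)/(-1474614) = -1272515*(-1/1474614) = 1272515/1474614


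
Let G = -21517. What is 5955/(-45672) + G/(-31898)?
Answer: 132128639/242807576 ≈ 0.54417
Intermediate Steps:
5955/(-45672) + G/(-31898) = 5955/(-45672) - 21517/(-31898) = 5955*(-1/45672) - 21517*(-1/31898) = -1985/15224 + 21517/31898 = 132128639/242807576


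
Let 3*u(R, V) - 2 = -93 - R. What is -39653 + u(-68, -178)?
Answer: -118982/3 ≈ -39661.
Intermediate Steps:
u(R, V) = -91/3 - R/3 (u(R, V) = 2/3 + (-93 - R)/3 = 2/3 + (-31 - R/3) = -91/3 - R/3)
-39653 + u(-68, -178) = -39653 + (-91/3 - 1/3*(-68)) = -39653 + (-91/3 + 68/3) = -39653 - 23/3 = -118982/3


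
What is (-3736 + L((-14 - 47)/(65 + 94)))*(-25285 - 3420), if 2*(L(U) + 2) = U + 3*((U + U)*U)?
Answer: 602767138105/5618 ≈ 1.0729e+8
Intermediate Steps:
L(U) = -2 + U/2 + 3*U² (L(U) = -2 + (U + 3*((U + U)*U))/2 = -2 + (U + 3*((2*U)*U))/2 = -2 + (U + 3*(2*U²))/2 = -2 + (U + 6*U²)/2 = -2 + (U/2 + 3*U²) = -2 + U/2 + 3*U²)
(-3736 + L((-14 - 47)/(65 + 94)))*(-25285 - 3420) = (-3736 + (-2 + ((-14 - 47)/(65 + 94))/2 + 3*((-14 - 47)/(65 + 94))²))*(-25285 - 3420) = (-3736 + (-2 + (-61/159)/2 + 3*(-61/159)²))*(-28705) = (-3736 + (-2 + (-61*1/159)/2 + 3*(-61*1/159)²))*(-28705) = (-3736 + (-2 + (½)*(-61/159) + 3*(-61/159)²))*(-28705) = (-3736 + (-2 - 61/318 + 3*(3721/25281)))*(-28705) = (-3736 + (-2 - 61/318 + 3721/8427))*(-28705) = (-3736 - 9833/5618)*(-28705) = -20998681/5618*(-28705) = 602767138105/5618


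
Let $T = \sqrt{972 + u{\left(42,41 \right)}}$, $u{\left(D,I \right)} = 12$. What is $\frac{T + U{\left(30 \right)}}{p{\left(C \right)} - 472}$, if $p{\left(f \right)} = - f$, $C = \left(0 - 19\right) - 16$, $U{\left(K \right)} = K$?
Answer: $- \frac{30}{437} - \frac{2 \sqrt{246}}{437} \approx -0.14043$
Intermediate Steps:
$C = -35$ ($C = -19 - 16 = -35$)
$T = 2 \sqrt{246}$ ($T = \sqrt{972 + 12} = \sqrt{984} = 2 \sqrt{246} \approx 31.369$)
$\frac{T + U{\left(30 \right)}}{p{\left(C \right)} - 472} = \frac{2 \sqrt{246} + 30}{\left(-1\right) \left(-35\right) - 472} = \frac{30 + 2 \sqrt{246}}{35 - 472} = \frac{30 + 2 \sqrt{246}}{-437} = \left(30 + 2 \sqrt{246}\right) \left(- \frac{1}{437}\right) = - \frac{30}{437} - \frac{2 \sqrt{246}}{437}$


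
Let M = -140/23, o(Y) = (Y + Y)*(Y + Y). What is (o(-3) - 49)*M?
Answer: 1820/23 ≈ 79.130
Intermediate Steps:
o(Y) = 4*Y**2 (o(Y) = (2*Y)*(2*Y) = 4*Y**2)
M = -140/23 (M = -140*1/23 = -140/23 ≈ -6.0870)
(o(-3) - 49)*M = (4*(-3)**2 - 49)*(-140/23) = (4*9 - 49)*(-140/23) = (36 - 49)*(-140/23) = -13*(-140/23) = 1820/23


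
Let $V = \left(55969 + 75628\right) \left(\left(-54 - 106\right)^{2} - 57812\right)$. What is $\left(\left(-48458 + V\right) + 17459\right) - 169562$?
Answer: $-4239203125$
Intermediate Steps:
$V = -4239002564$ ($V = 131597 \left(\left(-160\right)^{2} - 57812\right) = 131597 \left(25600 - 57812\right) = 131597 \left(-32212\right) = -4239002564$)
$\left(\left(-48458 + V\right) + 17459\right) - 169562 = \left(\left(-48458 - 4239002564\right) + 17459\right) - 169562 = \left(-4239051022 + 17459\right) - 169562 = -4239033563 - 169562 = -4239203125$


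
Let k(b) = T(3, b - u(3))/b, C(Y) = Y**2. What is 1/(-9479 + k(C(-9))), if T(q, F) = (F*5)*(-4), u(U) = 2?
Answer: -81/769379 ≈ -0.00010528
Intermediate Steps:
T(q, F) = -20*F (T(q, F) = (5*F)*(-4) = -20*F)
k(b) = (40 - 20*b)/b (k(b) = (-20*(b - 1*2))/b = (-20*(b - 2))/b = (-20*(-2 + b))/b = (40 - 20*b)/b)
1/(-9479 + k(C(-9))) = 1/(-9479 + (-20 + 40/((-9)**2))) = 1/(-9479 + (-20 + 40/81)) = 1/(-9479 - 1580/81) = 1/(-769379/81) = -81/769379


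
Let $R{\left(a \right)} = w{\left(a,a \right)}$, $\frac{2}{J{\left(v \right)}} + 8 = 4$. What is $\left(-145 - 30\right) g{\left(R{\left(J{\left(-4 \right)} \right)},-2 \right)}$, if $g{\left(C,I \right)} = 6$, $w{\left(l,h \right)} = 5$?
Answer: $-1050$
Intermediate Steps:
$J{\left(v \right)} = - \frac{1}{2}$ ($J{\left(v \right)} = \frac{2}{-8 + 4} = \frac{2}{-4} = 2 \left(- \frac{1}{4}\right) = - \frac{1}{2}$)
$R{\left(a \right)} = 5$
$\left(-145 - 30\right) g{\left(R{\left(J{\left(-4 \right)} \right)},-2 \right)} = \left(-145 - 30\right) 6 = \left(-175\right) 6 = -1050$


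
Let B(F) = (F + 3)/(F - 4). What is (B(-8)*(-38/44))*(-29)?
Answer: 2755/264 ≈ 10.436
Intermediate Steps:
B(F) = (3 + F)/(-4 + F)
(B(-8)*(-38/44))*(-29) = (((3 - 8)/(-4 - 8))*(-38/44))*(-29) = ((-5/(-12))*(-38*1/44))*(-29) = (-1/12*(-5)*(-19/22))*(-29) = ((5/12)*(-19/22))*(-29) = -95/264*(-29) = 2755/264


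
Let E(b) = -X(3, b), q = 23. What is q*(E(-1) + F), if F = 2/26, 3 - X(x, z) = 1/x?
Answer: -2323/39 ≈ -59.564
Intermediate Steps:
X(x, z) = 3 - 1/x
E(b) = -8/3 (E(b) = -(3 - 1/3) = -(3 - 1*⅓) = -(3 - ⅓) = -1*8/3 = -8/3)
F = 1/13 (F = 2*(1/26) = 1/13 ≈ 0.076923)
q*(E(-1) + F) = 23*(-8/3 + 1/13) = 23*(-101/39) = -2323/39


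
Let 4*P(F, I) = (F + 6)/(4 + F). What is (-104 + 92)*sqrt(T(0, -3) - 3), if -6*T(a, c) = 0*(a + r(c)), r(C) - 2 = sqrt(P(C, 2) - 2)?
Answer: -12*I*sqrt(3) ≈ -20.785*I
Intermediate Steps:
P(F, I) = (6 + F)/(4*(4 + F)) (P(F, I) = ((F + 6)/(4 + F))/4 = ((6 + F)/(4 + F))/4 = (6 + F)/(4*(4 + F)))
r(C) = 2 + sqrt(-2 + (6 + C)/(4*(4 + C))) (r(C) = 2 + sqrt((6 + C)/(4*(4 + C)) - 2) = 2 + sqrt(-2 + (6 + C)/(4*(4 + C))))
T(a, c) = 0 (T(a, c) = -0*(a + (2 + sqrt((-26 - 7*c)/(4 + c))/2)) = -0*(2 + a + sqrt((-26 - 7*c)/(4 + c))/2) = -1/6*0 = 0)
(-104 + 92)*sqrt(T(0, -3) - 3) = (-104 + 92)*sqrt(0 - 3) = -12*I*sqrt(3)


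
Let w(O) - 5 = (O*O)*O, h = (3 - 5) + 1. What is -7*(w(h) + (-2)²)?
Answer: -56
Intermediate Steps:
h = -1 (h = -2 + 1 = -1)
w(O) = 5 + O³ (w(O) = 5 + (O*O)*O = 5 + O²*O = 5 + O³)
-7*(w(h) + (-2)²) = -7*((5 + (-1)³) + (-2)²) = -7*((5 - 1) + 4) = -7*(4 + 4) = -7*8 = -56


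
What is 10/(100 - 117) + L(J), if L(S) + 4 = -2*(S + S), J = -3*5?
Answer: 942/17 ≈ 55.412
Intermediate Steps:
J = -15
L(S) = -4 - 4*S (L(S) = -4 - 2*(S + S) = -4 - 4*S)
10/(100 - 117) + L(J) = 10/(100 - 117) + (-4 - 4*(-15)) = 10/(-17) + (-4 + 60) = 10*(-1/17) + 56 = -10/17 + 56 = 942/17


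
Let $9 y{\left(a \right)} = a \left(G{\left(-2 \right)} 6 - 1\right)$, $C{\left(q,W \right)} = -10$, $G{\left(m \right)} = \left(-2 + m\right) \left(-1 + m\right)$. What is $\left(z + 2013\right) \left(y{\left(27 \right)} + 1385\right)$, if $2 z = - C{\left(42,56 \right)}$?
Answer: $3224764$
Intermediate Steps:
$G{\left(m \right)} = \left(-1 + m\right) \left(-2 + m\right)$
$y{\left(a \right)} = \frac{71 a}{9}$ ($y{\left(a \right)} = \frac{a \left(\left(2 + \left(-2\right)^{2} - -6\right) 6 - 1\right)}{9} = \frac{a \left(\left(2 + 4 + 6\right) 6 - 1\right)}{9} = \frac{a \left(12 \cdot 6 - 1\right)}{9} = \frac{a \left(72 - 1\right)}{9} = \frac{a 71}{9} = \frac{71 a}{9}$)
$z = 5$ ($z = \frac{\left(-1\right) \left(-10\right)}{2} = \frac{1}{2} \cdot 10 = 5$)
$\left(z + 2013\right) \left(y{\left(27 \right)} + 1385\right) = \left(5 + 2013\right) \left(\frac{71}{9} \cdot 27 + 1385\right) = 2018 \left(213 + 1385\right) = 2018 \cdot 1598 = 3224764$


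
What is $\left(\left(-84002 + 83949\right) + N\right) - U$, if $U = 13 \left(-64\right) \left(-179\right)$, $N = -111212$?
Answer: $-260193$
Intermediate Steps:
$U = 148928$ ($U = \left(-832\right) \left(-179\right) = 148928$)
$\left(\left(-84002 + 83949\right) + N\right) - U = \left(\left(-84002 + 83949\right) - 111212\right) - 148928 = \left(-53 - 111212\right) - 148928 = -111265 - 148928 = -260193$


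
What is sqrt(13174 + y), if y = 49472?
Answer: sqrt(62646) ≈ 250.29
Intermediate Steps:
sqrt(13174 + y) = sqrt(13174 + 49472) = sqrt(62646)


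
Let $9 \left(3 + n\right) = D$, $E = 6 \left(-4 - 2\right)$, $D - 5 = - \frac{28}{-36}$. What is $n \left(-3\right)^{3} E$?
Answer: $-2292$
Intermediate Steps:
$D = \frac{52}{9}$ ($D = 5 - \frac{28}{-36} = 5 - - \frac{7}{9} = 5 + \frac{7}{9} = \frac{52}{9} \approx 5.7778$)
$E = -36$ ($E = 6 \left(-6\right) = -36$)
$n = - \frac{191}{81}$ ($n = -3 + \frac{1}{9} \cdot \frac{52}{9} = -3 + \frac{52}{81} = - \frac{191}{81} \approx -2.358$)
$n \left(-3\right)^{3} E = - \frac{191 \left(-3\right)^{3}}{81} \left(-36\right) = \left(- \frac{191}{81}\right) \left(-27\right) \left(-36\right) = \frac{191}{3} \left(-36\right) = -2292$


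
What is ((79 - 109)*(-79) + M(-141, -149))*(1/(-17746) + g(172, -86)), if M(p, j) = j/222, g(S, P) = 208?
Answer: 647173540499/1313204 ≈ 4.9282e+5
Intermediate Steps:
M(p, j) = j/222 (M(p, j) = j*(1/222) = j/222)
((79 - 109)*(-79) + M(-141, -149))*(1/(-17746) + g(172, -86)) = ((79 - 109)*(-79) + (1/222)*(-149))*(1/(-17746) + 208) = (-30*(-79) - 149/222)*(-1/17746 + 208) = (2370 - 149/222)*(3691167/17746) = (525991/222)*(3691167/17746) = 647173540499/1313204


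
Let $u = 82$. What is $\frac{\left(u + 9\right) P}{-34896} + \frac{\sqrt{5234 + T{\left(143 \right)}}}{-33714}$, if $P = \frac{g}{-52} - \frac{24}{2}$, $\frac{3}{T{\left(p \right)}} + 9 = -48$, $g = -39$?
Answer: $\frac{1365}{46528} - \frac{\sqrt{1889455}}{640566} \approx 0.027191$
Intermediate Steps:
$T{\left(p \right)} = - \frac{1}{19}$ ($T{\left(p \right)} = \frac{3}{-9 - 48} = \frac{3}{-57} = 3 \left(- \frac{1}{57}\right) = - \frac{1}{19}$)
$P = - \frac{45}{4}$ ($P = - \frac{39}{-52} - \frac{24}{2} = \left(-39\right) \left(- \frac{1}{52}\right) - 12 = \frac{3}{4} - 12 = - \frac{45}{4} \approx -11.25$)
$\frac{\left(u + 9\right) P}{-34896} + \frac{\sqrt{5234 + T{\left(143 \right)}}}{-33714} = \frac{\left(82 + 9\right) \left(- \frac{45}{4}\right)}{-34896} + \frac{\sqrt{5234 - \frac{1}{19}}}{-33714} = 91 \left(- \frac{45}{4}\right) \left(- \frac{1}{34896}\right) + \sqrt{\frac{99445}{19}} \left(- \frac{1}{33714}\right) = \left(- \frac{4095}{4}\right) \left(- \frac{1}{34896}\right) + \frac{\sqrt{1889455}}{19} \left(- \frac{1}{33714}\right) = \frac{1365}{46528} - \frac{\sqrt{1889455}}{640566}$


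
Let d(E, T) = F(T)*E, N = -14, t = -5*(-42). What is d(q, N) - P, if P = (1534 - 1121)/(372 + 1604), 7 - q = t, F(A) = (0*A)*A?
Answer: -413/1976 ≈ -0.20901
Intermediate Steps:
F(A) = 0 (F(A) = 0*A = 0)
t = 210
q = -203 (q = 7 - 1*210 = 7 - 210 = -203)
d(E, T) = 0 (d(E, T) = 0*E = 0)
P = 413/1976 ≈ 0.20901
d(q, N) - P = 0 - 1*413/1976 = 0 - 413/1976 = -413/1976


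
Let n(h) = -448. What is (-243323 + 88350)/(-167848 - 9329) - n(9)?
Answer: 873959/1947 ≈ 448.87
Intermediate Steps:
(-243323 + 88350)/(-167848 - 9329) - n(9) = (-243323 + 88350)/(-167848 - 9329) - 1*(-448) = -154973/(-177177) + 448 = -154973*(-1/177177) + 448 = 1703/1947 + 448 = 873959/1947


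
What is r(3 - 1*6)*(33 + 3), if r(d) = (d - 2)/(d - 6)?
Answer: 20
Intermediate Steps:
r(d) = (-2 + d)/(-6 + d)
r(3 - 1*6)*(33 + 3) = ((-2 + (3 - 1*6))/(-6 + (3 - 1*6)))*(33 + 3) = ((-2 + (3 - 6))/(-6 + (3 - 6)))*36 = ((-2 - 3)/(-6 - 3))*36 = (-5/(-9))*36 = -⅑*(-5)*36 = (5/9)*36 = 20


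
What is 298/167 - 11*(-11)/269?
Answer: 100369/44923 ≈ 2.2342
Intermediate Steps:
298/167 - 11*(-11)/269 = 298*(1/167) + 121*(1/269) = 298/167 + 121/269 = 100369/44923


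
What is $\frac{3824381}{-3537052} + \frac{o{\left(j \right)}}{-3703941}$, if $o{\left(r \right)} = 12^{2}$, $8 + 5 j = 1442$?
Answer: $- \frac{1573976769001}{1455670213548} \approx -1.0813$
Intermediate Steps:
$j = \frac{1434}{5}$ ($j = - \frac{8}{5} + \frac{1}{5} \cdot 1442 = - \frac{8}{5} + \frac{1442}{5} = \frac{1434}{5} \approx 286.8$)
$o{\left(r \right)} = 144$
$\frac{3824381}{-3537052} + \frac{o{\left(j \right)}}{-3703941} = \frac{3824381}{-3537052} + \frac{144}{-3703941} = 3824381 \left(- \frac{1}{3537052}\right) + 144 \left(- \frac{1}{3703941}\right) = - \frac{3824381}{3537052} - \frac{16}{411549} = - \frac{1573976769001}{1455670213548}$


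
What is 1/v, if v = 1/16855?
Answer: 16855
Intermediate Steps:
v = 1/16855 ≈ 5.9330e-5
1/v = 1/(1/16855) = 16855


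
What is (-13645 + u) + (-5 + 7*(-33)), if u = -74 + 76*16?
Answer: -12739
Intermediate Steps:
u = 1142 (u = -74 + 1216 = 1142)
(-13645 + u) + (-5 + 7*(-33)) = (-13645 + 1142) + (-5 + 7*(-33)) = -12503 + (-5 - 231) = -12503 - 236 = -12739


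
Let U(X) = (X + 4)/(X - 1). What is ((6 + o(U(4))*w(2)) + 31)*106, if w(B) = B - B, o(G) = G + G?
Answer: 3922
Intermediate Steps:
U(X) = (4 + X)/(-1 + X)
o(G) = 2*G
w(B) = 0
((6 + o(U(4))*w(2)) + 31)*106 = ((6 + (2*((4 + 4)/(-1 + 4)))*0) + 31)*106 = ((6 + (2*(8/3))*0) + 31)*106 = ((6 + (16/3)*0) + 31)*106 = ((6 + 0) + 31)*106 = (6 + 31)*106 = 37*106 = 3922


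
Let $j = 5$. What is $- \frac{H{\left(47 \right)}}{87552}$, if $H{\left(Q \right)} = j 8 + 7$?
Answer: $- \frac{47}{87552} \approx -0.00053682$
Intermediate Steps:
$H{\left(Q \right)} = 47$ ($H{\left(Q \right)} = 5 \cdot 8 + 7 = 40 + 7 = 47$)
$- \frac{H{\left(47 \right)}}{87552} = - \frac{47}{87552}$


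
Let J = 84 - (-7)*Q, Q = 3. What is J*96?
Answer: 10080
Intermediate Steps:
J = 105 (J = 84 - (-7)*3 = 84 - 1*(-21) = 84 + 21 = 105)
J*96 = 105*96 = 10080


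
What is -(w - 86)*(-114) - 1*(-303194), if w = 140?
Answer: 309350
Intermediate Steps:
-(w - 86)*(-114) - 1*(-303194) = -(140 - 86)*(-114) - 1*(-303194) = -54*(-114) + 303194 = -1*(-6156) + 303194 = 6156 + 303194 = 309350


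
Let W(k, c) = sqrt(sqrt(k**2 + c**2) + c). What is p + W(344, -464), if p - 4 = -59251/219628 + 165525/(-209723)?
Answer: 135463950003/46061043044 + 2*sqrt(-116 + 2*sqrt(5213)) ≈ 13.600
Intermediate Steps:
p = 135463950003/46061043044 (p = 4 + (-59251/219628 + 165525/(-209723)) = 4 + (-59251*1/219628 + 165525*(-1/209723)) = 4 + (-59251/219628 - 165525/209723) = 4 - 48780222173/46061043044 = 135463950003/46061043044 ≈ 2.9410)
W(k, c) = sqrt(c + sqrt(c**2 + k**2)) (W(k, c) = sqrt(sqrt(c**2 + k**2) + c) = sqrt(c + sqrt(c**2 + k**2)))
p + W(344, -464) = 135463950003/46061043044 + sqrt(-464 + sqrt((-464)**2 + 344**2)) = 135463950003/46061043044 + sqrt(-464 + sqrt(215296 + 118336)) = 135463950003/46061043044 + sqrt(-464 + sqrt(333632)) = 135463950003/46061043044 + sqrt(-464 + 8*sqrt(5213))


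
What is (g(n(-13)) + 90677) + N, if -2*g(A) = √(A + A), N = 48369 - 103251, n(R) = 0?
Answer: 35795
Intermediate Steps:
N = -54882
g(A) = -√2*√A/2 (g(A) = -√(A + A)/2 = -√2*√A/2)
(g(n(-13)) + 90677) + N = (-√2*√0/2 + 90677) - 54882 = (-½*√2*0 + 90677) - 54882 = (0 + 90677) - 54882 = 90677 - 54882 = 35795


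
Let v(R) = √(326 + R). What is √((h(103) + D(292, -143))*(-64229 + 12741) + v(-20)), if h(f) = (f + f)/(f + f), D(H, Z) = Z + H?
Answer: √(-7723200 + 3*√34) ≈ 2779.1*I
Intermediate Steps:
D(H, Z) = H + Z
h(f) = 1 (h(f) = (2*f)/((2*f)) = (2*f)*(1/(2*f)) = 1)
√((h(103) + D(292, -143))*(-64229 + 12741) + v(-20)) = √((1 + (292 - 143))*(-64229 + 12741) + √(326 - 20)) = √((1 + 149)*(-51488) + √306) = √(150*(-51488) + 3*√34) = √(-7723200 + 3*√34)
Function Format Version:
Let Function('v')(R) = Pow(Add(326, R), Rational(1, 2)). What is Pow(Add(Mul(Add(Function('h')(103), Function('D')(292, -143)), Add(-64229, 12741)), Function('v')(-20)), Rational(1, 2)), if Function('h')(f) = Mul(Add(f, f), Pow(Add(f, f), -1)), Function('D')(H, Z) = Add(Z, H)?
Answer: Pow(Add(-7723200, Mul(3, Pow(34, Rational(1, 2)))), Rational(1, 2)) ≈ Mul(2779.1, I)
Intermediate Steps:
Function('D')(H, Z) = Add(H, Z)
Function('h')(f) = 1 (Function('h')(f) = Mul(Mul(2, f), Pow(Mul(2, f), -1)) = Mul(Mul(2, f), Mul(Rational(1, 2), Pow(f, -1))) = 1)
Pow(Add(Mul(Add(Function('h')(103), Function('D')(292, -143)), Add(-64229, 12741)), Function('v')(-20)), Rational(1, 2)) = Pow(Add(Mul(Add(1, Add(292, -143)), Add(-64229, 12741)), Pow(Add(326, -20), Rational(1, 2))), Rational(1, 2)) = Pow(Add(Mul(Add(1, 149), -51488), Pow(306, Rational(1, 2))), Rational(1, 2)) = Pow(Add(Mul(150, -51488), Mul(3, Pow(34, Rational(1, 2)))), Rational(1, 2)) = Pow(Add(-7723200, Mul(3, Pow(34, Rational(1, 2)))), Rational(1, 2))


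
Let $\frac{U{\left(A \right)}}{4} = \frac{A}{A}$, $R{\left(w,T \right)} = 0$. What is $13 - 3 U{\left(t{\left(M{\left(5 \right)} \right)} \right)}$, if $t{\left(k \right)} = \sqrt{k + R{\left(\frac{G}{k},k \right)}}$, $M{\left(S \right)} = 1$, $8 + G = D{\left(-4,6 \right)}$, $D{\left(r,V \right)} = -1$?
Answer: $1$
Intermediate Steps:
$G = -9$ ($G = -8 - 1 = -9$)
$t{\left(k \right)} = \sqrt{k}$ ($t{\left(k \right)} = \sqrt{k + 0} = \sqrt{k}$)
$U{\left(A \right)} = 4$ ($U{\left(A \right)} = 4 \frac{A}{A} = 4 \cdot 1 = 4$)
$13 - 3 U{\left(t{\left(M{\left(5 \right)} \right)} \right)} = 13 - 12 = 1$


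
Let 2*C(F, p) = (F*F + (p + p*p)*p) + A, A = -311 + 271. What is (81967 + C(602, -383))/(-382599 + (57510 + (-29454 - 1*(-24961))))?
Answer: 13877225/164791 ≈ 84.211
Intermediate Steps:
A = -40
C(F, p) = -20 + F**2/2 + p*(p + p**2)/2 (C(F, p) = ((F*F + (p + p*p)*p) - 40)/2 = ((F**2 + (p + p**2)*p) - 40)/2 = ((F**2 + p*(p + p**2)) - 40)/2 = (-40 + F**2 + p*(p + p**2))/2 = -20 + F**2/2 + p*(p + p**2)/2)
(81967 + C(602, -383))/(-382599 + (57510 + (-29454 - 1*(-24961)))) = (81967 + (-20 + (1/2)*602**2 + (1/2)*(-383)**2 + (1/2)*(-383)**3))/(-382599 + (57510 + (-29454 - 1*(-24961)))) = (81967 + (-20 + (1/2)*362404 + (1/2)*146689 + (1/2)*(-56181887)))/(-382599 + (57510 + (-29454 + 24961))) = (81967 + (-20 + 181202 + 146689/2 - 56181887/2))/(-382599 + (57510 - 4493)) = (81967 - 27836417)/(-382599 + 53017) = -27754450/(-329582) = -27754450*(-1/329582) = 13877225/164791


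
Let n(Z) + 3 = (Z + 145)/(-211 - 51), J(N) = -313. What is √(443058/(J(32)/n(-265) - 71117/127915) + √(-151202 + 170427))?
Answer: √(125684567247689375310 + 173859086132163920*√769)/186472028 ≈ 61.263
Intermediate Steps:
n(Z) = -931/262 - Z/262 (n(Z) = -3 + (Z + 145)/(-211 - 51) = -3 + (145 + Z)/(-262) = -3 + (145 + Z)*(-1/262) = -3 + (-145/262 - Z/262) = -931/262 - Z/262)
√(443058/(J(32)/n(-265) - 71117/127915) + √(-151202 + 170427)) = √(443058/(-313/(-931/262 - 1/262*(-265)) - 71117/127915) + √(-151202 + 170427)) = √(443058/(-313/(-931/262 + 265/262) - 71117*1/127915) + √19225) = √(443058/(-313/(-333/131) - 71117/127915) + 5*√769) = √(443058/(-313*(-131/333) - 71117/127915) + 5*√769) = √(443058/(41003/333 - 71117/127915) + 5*√769) = √(443058/(5221216784/42595695) + 5*√769) = √(443058*(42595695/5221216784) + 5*√769) = √(1348025959665/372944056 + 5*√769)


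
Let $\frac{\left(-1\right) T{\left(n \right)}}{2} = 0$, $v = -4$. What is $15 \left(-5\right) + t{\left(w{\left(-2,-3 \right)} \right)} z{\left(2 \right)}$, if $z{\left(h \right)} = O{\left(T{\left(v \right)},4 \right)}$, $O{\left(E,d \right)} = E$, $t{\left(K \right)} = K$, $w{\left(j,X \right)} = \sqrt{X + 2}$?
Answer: $-75$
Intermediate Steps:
$T{\left(n \right)} = 0$ ($T{\left(n \right)} = \left(-2\right) 0 = 0$)
$w{\left(j,X \right)} = \sqrt{2 + X}$
$z{\left(h \right)} = 0$
$15 \left(-5\right) + t{\left(w{\left(-2,-3 \right)} \right)} z{\left(2 \right)} = 15 \left(-5\right) + \sqrt{2 - 3} \cdot 0 = -75 + \sqrt{-1} \cdot 0 = -75 + i 0 = -75 + 0 = -75$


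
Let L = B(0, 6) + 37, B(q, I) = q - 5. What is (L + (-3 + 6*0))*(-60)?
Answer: -1740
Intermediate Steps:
B(q, I) = -5 + q
L = 32 (L = (-5 + 0) + 37 = -5 + 37 = 32)
(L + (-3 + 6*0))*(-60) = (32 + (-3 + 6*0))*(-60) = (32 + (-3 + 0))*(-60) = (32 - 3)*(-60) = 29*(-60) = -1740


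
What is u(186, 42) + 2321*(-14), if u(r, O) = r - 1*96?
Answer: -32404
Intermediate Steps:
u(r, O) = -96 + r (u(r, O) = r - 96 = -96 + r)
u(186, 42) + 2321*(-14) = (-96 + 186) + 2321*(-14) = 90 - 32494 = -32404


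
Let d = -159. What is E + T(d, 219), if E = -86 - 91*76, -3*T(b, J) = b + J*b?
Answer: 4658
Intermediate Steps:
T(b, J) = -b/3 - J*b/3 (T(b, J) = -(b + J*b)/3 = -b/3 - J*b/3)
E = -7002 (E = -86 - 6916 = -7002)
E + T(d, 219) = -7002 - 1/3*(-159)*(1 + 219) = -7002 - 1/3*(-159)*220 = -7002 + 11660 = 4658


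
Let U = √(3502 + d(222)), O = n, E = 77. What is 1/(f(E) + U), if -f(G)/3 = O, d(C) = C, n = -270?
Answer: 405/326188 - 7*√19/326188 ≈ 0.0011481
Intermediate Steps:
O = -270
f(G) = 810 (f(G) = -3*(-270) = 810)
U = 14*√19 (U = √(3502 + 222) = √3724 = 14*√19 ≈ 61.025)
1/(f(E) + U) = 1/(810 + 14*√19)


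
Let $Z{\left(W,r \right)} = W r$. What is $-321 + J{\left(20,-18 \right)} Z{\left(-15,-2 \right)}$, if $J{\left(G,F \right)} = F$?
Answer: $-861$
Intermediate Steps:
$-321 + J{\left(20,-18 \right)} Z{\left(-15,-2 \right)} = -321 - 18 \left(\left(-15\right) \left(-2\right)\right) = -321 - 540 = -861$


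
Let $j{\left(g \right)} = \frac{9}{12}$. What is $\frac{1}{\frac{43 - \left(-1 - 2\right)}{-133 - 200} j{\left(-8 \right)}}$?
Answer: $- \frac{222}{23} \approx -9.6522$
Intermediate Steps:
$j{\left(g \right)} = \frac{3}{4}$ ($j{\left(g \right)} = 9 \cdot \frac{1}{12} = \frac{3}{4}$)
$\frac{1}{\frac{43 - \left(-1 - 2\right)}{-133 - 200} j{\left(-8 \right)}} = \frac{1}{\frac{43 - \left(-1 - 2\right)}{-133 - 200} \cdot \frac{3}{4}} = \frac{1}{\frac{43 - -3}{-333} \cdot \frac{3}{4}} = \frac{1}{- \frac{43 + 3}{333} \cdot \frac{3}{4}} = \frac{1}{\left(- \frac{1}{333}\right) 46 \cdot \frac{3}{4}} = \frac{1}{\left(- \frac{46}{333}\right) \frac{3}{4}} = \frac{1}{- \frac{23}{222}} = - \frac{222}{23}$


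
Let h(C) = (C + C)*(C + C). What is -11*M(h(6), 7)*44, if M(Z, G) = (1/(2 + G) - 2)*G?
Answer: 57596/9 ≈ 6399.6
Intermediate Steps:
h(C) = 4*C**2 (h(C) = (2*C)*(2*C) = 4*C**2)
M(Z, G) = G*(-2 + 1/(2 + G)) (M(Z, G) = (-2 + 1/(2 + G))*G = G*(-2 + 1/(2 + G)))
-11*M(h(6), 7)*44 = -(-11)*7*(3 + 2*7)/(2 + 7)*44 = -(-11)*7*(3 + 14)/9*44 = -(-11)*7*17/9*44 = -11*(-119/9)*44 = (1309/9)*44 = 57596/9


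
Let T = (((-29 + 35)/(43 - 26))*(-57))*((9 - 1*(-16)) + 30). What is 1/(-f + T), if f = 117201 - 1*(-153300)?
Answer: -17/4617327 ≈ -3.6818e-6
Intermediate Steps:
f = 270501 (f = 117201 + 153300 = 270501)
T = -18810/17 (T = ((6/17)*(-57))*((9 + 16) + 30) = ((6*(1/17))*(-57))*(25 + 30) = ((6/17)*(-57))*55 = -342/17*55 = -18810/17 ≈ -1106.5)
1/(-f + T) = 1/(-1*270501 - 18810/17) = 1/(-270501 - 18810/17) = 1/(-4617327/17) = -17/4617327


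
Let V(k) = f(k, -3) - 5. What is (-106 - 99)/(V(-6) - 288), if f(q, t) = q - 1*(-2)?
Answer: 205/297 ≈ 0.69024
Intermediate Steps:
f(q, t) = 2 + q (f(q, t) = q + 2 = 2 + q)
V(k) = -3 + k (V(k) = (2 + k) - 5 = -3 + k)
(-106 - 99)/(V(-6) - 288) = (-106 - 99)/((-3 - 6) - 288) = -205/(-9 - 288) = -205/(-297) = -205*(-1/297) = 205/297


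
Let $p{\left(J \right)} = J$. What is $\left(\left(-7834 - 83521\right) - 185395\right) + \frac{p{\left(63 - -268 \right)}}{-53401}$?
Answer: $- \frac{14778727081}{53401} \approx -2.7675 \cdot 10^{5}$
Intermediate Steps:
$\left(\left(-7834 - 83521\right) - 185395\right) + \frac{p{\left(63 - -268 \right)}}{-53401} = \left(\left(-7834 - 83521\right) - 185395\right) + \frac{63 - -268}{-53401} = \left(-91355 - 185395\right) + \left(63 + 268\right) \left(- \frac{1}{53401}\right) = -276750 + 331 \left(- \frac{1}{53401}\right) = -276750 - \frac{331}{53401} = - \frac{14778727081}{53401}$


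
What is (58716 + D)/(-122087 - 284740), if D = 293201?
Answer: -20701/23931 ≈ -0.86503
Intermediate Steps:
(58716 + D)/(-122087 - 284740) = (58716 + 293201)/(-122087 - 284740) = 351917/(-406827) = 351917*(-1/406827) = -20701/23931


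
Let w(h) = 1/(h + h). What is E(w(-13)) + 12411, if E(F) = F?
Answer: 322685/26 ≈ 12411.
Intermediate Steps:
w(h) = 1/(2*h)
E(w(-13)) + 12411 = (½)/(-13) + 12411 = (½)*(-1/13) + 12411 = -1/26 + 12411 = 322685/26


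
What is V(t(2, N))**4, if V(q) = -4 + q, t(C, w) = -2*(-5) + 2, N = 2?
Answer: 4096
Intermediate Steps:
t(C, w) = 12 (t(C, w) = 10 + 2 = 12)
V(t(2, N))**4 = (-4 + 12)**4 = 8**4 = 4096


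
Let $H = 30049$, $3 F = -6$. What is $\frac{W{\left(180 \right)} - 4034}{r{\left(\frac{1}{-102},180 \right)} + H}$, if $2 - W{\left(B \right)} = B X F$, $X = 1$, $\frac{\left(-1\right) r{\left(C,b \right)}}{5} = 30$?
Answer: $- \frac{3672}{29899} \approx -0.12281$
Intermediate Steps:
$r{\left(C,b \right)} = -150$ ($r{\left(C,b \right)} = \left(-5\right) 30 = -150$)
$F = -2$ ($F = \frac{1}{3} \left(-6\right) = -2$)
$W{\left(B \right)} = 2 + 2 B$ ($W{\left(B \right)} = 2 - B 1 \left(-2\right) = 2 - B \left(-2\right) = 2 - - 2 B = 2 + 2 B$)
$\frac{W{\left(180 \right)} - 4034}{r{\left(\frac{1}{-102},180 \right)} + H} = \frac{\left(2 + 2 \cdot 180\right) - 4034}{-150 + 30049} = \frac{\left(2 + 360\right) - 4034}{29899} = \left(362 - 4034\right) \frac{1}{29899} = \left(-3672\right) \frac{1}{29899} = - \frac{3672}{29899}$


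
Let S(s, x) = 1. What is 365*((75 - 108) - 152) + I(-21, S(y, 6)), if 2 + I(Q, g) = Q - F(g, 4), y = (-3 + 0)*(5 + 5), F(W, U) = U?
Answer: -67552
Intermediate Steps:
y = -30 (y = -3*10 = -30)
I(Q, g) = -6 + Q (I(Q, g) = -2 + (Q - 1*4) = -2 + (Q - 4) = -2 + (-4 + Q) = -6 + Q)
365*((75 - 108) - 152) + I(-21, S(y, 6)) = 365*((75 - 108) - 152) + (-6 - 21) = 365*(-33 - 152) - 27 = 365*(-185) - 27 = -67525 - 27 = -67552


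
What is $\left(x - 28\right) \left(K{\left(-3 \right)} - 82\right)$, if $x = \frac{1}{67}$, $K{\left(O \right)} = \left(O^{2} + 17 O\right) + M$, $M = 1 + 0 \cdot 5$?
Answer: $\frac{230625}{67} \approx 3442.2$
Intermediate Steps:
$M = 1$ ($M = 1 + 0 = 1$)
$K{\left(O \right)} = 1 + O^{2} + 17 O$ ($K{\left(O \right)} = \left(O^{2} + 17 O\right) + 1 = 1 + O^{2} + 17 O$)
$x = \frac{1}{67} \approx 0.014925$
$\left(x - 28\right) \left(K{\left(-3 \right)} - 82\right) = \left(\frac{1}{67} - 28\right) \left(\left(1 + \left(-3\right)^{2} + 17 \left(-3\right)\right) - 82\right) = - \frac{1875 \left(\left(1 + 9 - 51\right) - 82\right)}{67} = - \frac{1875 \left(-41 - 82\right)}{67} = \left(- \frac{1875}{67}\right) \left(-123\right) = \frac{230625}{67}$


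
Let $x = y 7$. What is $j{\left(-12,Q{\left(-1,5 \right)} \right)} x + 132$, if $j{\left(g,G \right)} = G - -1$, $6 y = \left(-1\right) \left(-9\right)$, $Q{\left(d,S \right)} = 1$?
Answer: $153$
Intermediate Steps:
$y = \frac{3}{2}$ ($y = \frac{\left(-1\right) \left(-9\right)}{6} = \frac{1}{6} \cdot 9 = \frac{3}{2} \approx 1.5$)
$j{\left(g,G \right)} = 1 + G$ ($j{\left(g,G \right)} = G + 1 = 1 + G$)
$x = \frac{21}{2}$ ($x = \frac{3}{2} \cdot 7 = \frac{21}{2} \approx 10.5$)
$j{\left(-12,Q{\left(-1,5 \right)} \right)} x + 132 = \left(1 + 1\right) \frac{21}{2} + 132 = 2 \cdot \frac{21}{2} + 132 = 21 + 132 = 153$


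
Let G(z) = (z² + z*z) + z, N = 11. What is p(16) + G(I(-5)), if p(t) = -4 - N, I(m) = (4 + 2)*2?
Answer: 285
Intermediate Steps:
I(m) = 12 (I(m) = 6*2 = 12)
G(z) = z + 2*z² (G(z) = (z² + z²) + z = 2*z² + z = z + 2*z²)
p(t) = -15 (p(t) = -4 - 1*11 = -4 - 11 = -15)
p(16) + G(I(-5)) = -15 + 12*(1 + 2*12) = -15 + 12*(1 + 24) = -15 + 12*25 = -15 + 300 = 285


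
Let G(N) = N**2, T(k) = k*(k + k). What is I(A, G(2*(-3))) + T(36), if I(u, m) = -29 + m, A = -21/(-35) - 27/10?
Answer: 2599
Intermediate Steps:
T(k) = 2*k**2 (T(k) = k*(2*k) = 2*k**2)
A = -21/10 (A = -21*(-1/35) - 27*1/10 = 3/5 - 27/10 = -21/10 ≈ -2.1000)
I(A, G(2*(-3))) + T(36) = (-29 + (2*(-3))**2) + 2*36**2 = (-29 + (-6)**2) + 2*1296 = (-29 + 36) + 2592 = 7 + 2592 = 2599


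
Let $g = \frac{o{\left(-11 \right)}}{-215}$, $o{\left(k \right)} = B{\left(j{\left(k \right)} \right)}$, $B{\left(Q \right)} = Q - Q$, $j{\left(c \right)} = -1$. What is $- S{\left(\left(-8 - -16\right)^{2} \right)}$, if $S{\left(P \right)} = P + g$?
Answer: $-64$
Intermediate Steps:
$B{\left(Q \right)} = 0$
$o{\left(k \right)} = 0$
$g = 0$ ($g = \frac{0}{-215} = 0 \left(- \frac{1}{215}\right) = 0$)
$S{\left(P \right)} = P$ ($S{\left(P \right)} = P + 0 = P$)
$- S{\left(\left(-8 - -16\right)^{2} \right)} = - \left(-8 - -16\right)^{2} = - \left(-8 + 16\right)^{2} = - 8^{2} = \left(-1\right) 64 = -64$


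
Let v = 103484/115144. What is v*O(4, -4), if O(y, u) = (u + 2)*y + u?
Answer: -155226/14393 ≈ -10.785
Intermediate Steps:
O(y, u) = u + y*(2 + u) (O(y, u) = (2 + u)*y + u = y*(2 + u) + u = u + y*(2 + u))
v = 25871/28786 (v = 103484*(1/115144) = 25871/28786 ≈ 0.89874)
v*O(4, -4) = 25871*(-4 + 2*4 - 4*4)/28786 = 25871*(-4 + 8 - 16)/28786 = (25871/28786)*(-12) = -155226/14393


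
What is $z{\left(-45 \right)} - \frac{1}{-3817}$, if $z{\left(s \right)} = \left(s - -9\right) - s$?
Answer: $\frac{34354}{3817} \approx 9.0003$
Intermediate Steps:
$z{\left(s \right)} = 9$ ($z{\left(s \right)} = \left(s + 9\right) - s = \left(9 + s\right) - s = 9$)
$z{\left(-45 \right)} - \frac{1}{-3817} = 9 - \frac{1}{-3817} = 9 - - \frac{1}{3817} = 9 + \frac{1}{3817} = \frac{34354}{3817}$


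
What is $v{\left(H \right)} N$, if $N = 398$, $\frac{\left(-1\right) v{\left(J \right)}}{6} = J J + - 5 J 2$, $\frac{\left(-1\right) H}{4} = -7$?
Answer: $-1203552$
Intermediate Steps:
$H = 28$ ($H = \left(-4\right) \left(-7\right) = 28$)
$v{\left(J \right)} = - 6 J^{2} + 60 J$ ($v{\left(J \right)} = - 6 \left(J J + - 5 J 2\right) = - 6 \left(J^{2} - 10 J\right) = - 6 J^{2} + 60 J$)
$v{\left(H \right)} N = 6 \cdot 28 \left(10 - 28\right) 398 = 6 \cdot 28 \left(-18\right) 398 = \left(-3024\right) 398 = -1203552$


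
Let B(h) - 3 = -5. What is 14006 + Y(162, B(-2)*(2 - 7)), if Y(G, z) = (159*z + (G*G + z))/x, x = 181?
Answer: 2562930/181 ≈ 14160.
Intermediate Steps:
B(h) = -2 (B(h) = 3 - 5 = -2)
Y(G, z) = G**2/181 + 160*z/181 (Y(G, z) = (159*z + (G*G + z))/181 = (159*z + (G**2 + z))*(1/181) = (159*z + (z + G**2))*(1/181) = (G**2 + 160*z)*(1/181) = G**2/181 + 160*z/181)
14006 + Y(162, B(-2)*(2 - 7)) = 14006 + ((1/181)*162**2 + 160*(-2*(2 - 7))/181) = 14006 + ((1/181)*26244 + 160*(-2*(-5))/181) = 14006 + (26244/181 + (160/181)*10) = 14006 + (26244/181 + 1600/181) = 14006 + 27844/181 = 2562930/181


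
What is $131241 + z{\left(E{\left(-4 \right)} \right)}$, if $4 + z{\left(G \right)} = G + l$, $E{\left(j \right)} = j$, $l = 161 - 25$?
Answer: $131369$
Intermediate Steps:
$l = 136$
$z{\left(G \right)} = 132 + G$ ($z{\left(G \right)} = -4 + \left(G + 136\right) = -4 + \left(136 + G\right) = 132 + G$)
$131241 + z{\left(E{\left(-4 \right)} \right)} = 131241 + \left(132 - 4\right) = 131241 + 128 = 131369$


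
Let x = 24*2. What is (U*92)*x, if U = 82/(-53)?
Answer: -362112/53 ≈ -6832.3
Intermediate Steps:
x = 48
U = -82/53 (U = 82*(-1/53) = -82/53 ≈ -1.5472)
(U*92)*x = -82/53*92*48 = -7544/53*48 = -362112/53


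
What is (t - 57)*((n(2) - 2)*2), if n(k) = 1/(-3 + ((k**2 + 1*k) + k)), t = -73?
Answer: 468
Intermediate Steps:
n(k) = 1/(-3 + k**2 + 2*k) (n(k) = 1/(-3 + ((k**2 + k) + k)) = 1/(-3 + ((k + k**2) + k)) = 1/(-3 + (k**2 + 2*k)) = 1/(-3 + k**2 + 2*k))
(t - 57)*((n(2) - 2)*2) = (-73 - 57)*((1/(-3 + 2**2 + 2*2) - 2)*2) = -130*(1/(-3 + 4 + 4) - 2)*2 = -130*(1/5 - 2)*2 = -(-234)*2 = -130*(-18/5) = 468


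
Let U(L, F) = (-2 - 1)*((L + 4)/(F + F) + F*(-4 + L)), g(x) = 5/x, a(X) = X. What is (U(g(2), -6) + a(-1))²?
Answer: 44521/64 ≈ 695.64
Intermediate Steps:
U(L, F) = -3*F*(-4 + L) - 3*(4 + L)/(2*F) (U(L, F) = -3*((4 + L)/((2*F)) + F*(-4 + L)) = -3*((4 + L)*(1/(2*F)) + F*(-4 + L)) = -3*((4 + L)/(2*F) + F*(-4 + L)) = -3*(F*(-4 + L) + (4 + L)/(2*F)) = -3*F*(-4 + L) - 3*(4 + L)/(2*F))
(U(g(2), -6) + a(-1))² = ((3/2)*(-4 - 5/2 + 2*(-6)²*(4 - 5/2))/(-6) - 1)² = ((3/2)*(-⅙)*(-4 - 5/2 + 2*36*(4 - 5/2)) - 1)² = ((3/2)*(-⅙)*(-4 - 5/2 + 2*36*(3/2)) - 1)² = ((3/2)*(-⅙)*(-4 - 5/2 + 108) - 1)² = ((3/2)*(-⅙)*(203/2) - 1)² = (-203/8 - 1)² = (-211/8)² = 44521/64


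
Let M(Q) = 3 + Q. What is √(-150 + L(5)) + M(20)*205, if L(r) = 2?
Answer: 4715 + 2*I*√37 ≈ 4715.0 + 12.166*I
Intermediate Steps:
√(-150 + L(5)) + M(20)*205 = √(-150 + 2) + (3 + 20)*205 = √(-148) + 23*205 = 2*I*√37 + 4715 = 4715 + 2*I*√37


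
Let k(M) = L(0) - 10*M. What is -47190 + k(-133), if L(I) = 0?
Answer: -45860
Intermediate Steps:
k(M) = -10*M (k(M) = 0 - 10*M = -10*M)
-47190 + k(-133) = -47190 - 10*(-133) = -47190 + 1330 = -45860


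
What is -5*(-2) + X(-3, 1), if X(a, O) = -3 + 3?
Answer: 10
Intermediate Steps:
X(a, O) = 0
-5*(-2) + X(-3, 1) = -5*(-2) + 0 = 10 + 0 = 10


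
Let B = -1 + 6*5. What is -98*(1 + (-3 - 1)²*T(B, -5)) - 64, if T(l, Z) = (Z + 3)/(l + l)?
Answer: -3130/29 ≈ -107.93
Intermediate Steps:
B = 29 (B = -1 + 30 = 29)
T(l, Z) = (3 + Z)/(2*l) (T(l, Z) = (3 + Z)/((2*l)) = (3 + Z)*(1/(2*l)) = (3 + Z)/(2*l))
-98*(1 + (-3 - 1)²*T(B, -5)) - 64 = -98*(1 + (-3 - 1)²*((½)*(3 - 5)/29)) - 64 = -98*(1 + (-4)²*((½)*(1/29)*(-2))) - 64 = -98*(1 + 16*(-1/29)) - 64 = -98*(1 - 16/29) - 64 = -98*13/29 - 64 = -1274/29 - 64 = -3130/29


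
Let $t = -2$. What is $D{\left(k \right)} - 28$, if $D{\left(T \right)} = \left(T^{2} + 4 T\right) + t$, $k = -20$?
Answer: $290$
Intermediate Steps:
$D{\left(T \right)} = -2 + T^{2} + 4 T$ ($D{\left(T \right)} = \left(T^{2} + 4 T\right) - 2 = -2 + T^{2} + 4 T$)
$D{\left(k \right)} - 28 = \left(-2 + \left(-20\right)^{2} + 4 \left(-20\right)\right) - 28 = \left(-2 + 400 - 80\right) - 28 = 318 - 28 = 290$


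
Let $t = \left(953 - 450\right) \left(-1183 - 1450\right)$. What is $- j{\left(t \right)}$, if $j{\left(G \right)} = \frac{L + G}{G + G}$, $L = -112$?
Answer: $- \frac{1324511}{2648798} \approx -0.50004$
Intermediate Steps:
$t = -1324399$ ($t = 503 \left(-2633\right) = -1324399$)
$j{\left(G \right)} = \frac{-112 + G}{2 G}$ ($j{\left(G \right)} = \frac{-112 + G}{G + G} = \frac{-112 + G}{2 G}$)
$- j{\left(t \right)} = - \frac{-112 - 1324399}{2 \left(-1324399\right)} = - \frac{\left(-1\right) \left(-1324511\right)}{2 \cdot 1324399} = \left(-1\right) \frac{1324511}{2648798} = - \frac{1324511}{2648798}$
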